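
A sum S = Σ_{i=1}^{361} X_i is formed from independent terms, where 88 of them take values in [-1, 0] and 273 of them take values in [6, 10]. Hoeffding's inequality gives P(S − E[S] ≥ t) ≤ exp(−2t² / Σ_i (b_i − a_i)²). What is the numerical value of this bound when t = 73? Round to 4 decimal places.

0.0915

Σ(b_i − a_i)² = 88·1² + 273·4² = 4456.
Exponent = 2·73² / 4456 = 2.39183.
Bound = exp(−2.39183) = 0.09146.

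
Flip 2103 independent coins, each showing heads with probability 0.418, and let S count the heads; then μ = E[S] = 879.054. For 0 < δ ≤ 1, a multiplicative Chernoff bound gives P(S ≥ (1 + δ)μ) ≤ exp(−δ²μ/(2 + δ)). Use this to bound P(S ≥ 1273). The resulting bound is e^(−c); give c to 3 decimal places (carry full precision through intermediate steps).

72.114

Write 1273 = (1 + δ)μ, so δ = 1273/879.054 − 1 = 0.4481477…
Then the exponent is δ²μ/(2 + δ) = (1273 − μ)² / (μ·(2 + δ)) = 72.114106.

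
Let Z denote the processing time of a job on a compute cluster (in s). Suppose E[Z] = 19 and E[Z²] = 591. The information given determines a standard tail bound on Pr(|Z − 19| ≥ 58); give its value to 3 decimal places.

The first two moments determine the variance, so Chebyshev's inequality is the sharpest standard bound available.
Var(Z) = E[Z²] − (E[Z])² = 591 − 361 = 230.
Chebyshev's inequality: Pr(|Z − μ| ≥ t) ≤ Var(Z)/t² = 230/3364 = 0.0684.

0.068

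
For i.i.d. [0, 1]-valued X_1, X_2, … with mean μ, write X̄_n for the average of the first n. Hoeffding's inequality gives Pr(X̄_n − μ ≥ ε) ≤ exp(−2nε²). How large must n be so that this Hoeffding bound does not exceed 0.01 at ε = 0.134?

129

Require exp(−2nε²) ≤ 0.01, i.e. 2nε² ≥ ln(1/0.01) = 4.605170.
So n ≥ 4.605170 / (2·0.134²) = 128.235.
The smallest integer n is 129.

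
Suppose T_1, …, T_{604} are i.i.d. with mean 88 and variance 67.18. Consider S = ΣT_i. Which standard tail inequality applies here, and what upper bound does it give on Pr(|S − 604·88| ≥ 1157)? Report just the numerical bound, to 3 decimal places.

0.030

With mean and variance of each term known, Chebyshev's inequality bounds the deviation of the sum (or sample mean).
Var(S) = n·Var(T_i) = 604·67.18 = 40576.72.
Chebyshev: Pr(|S − 604·88| ≥ 1157) ≤ Var(S)/1157² = 40576.72/1338649 = 0.0303.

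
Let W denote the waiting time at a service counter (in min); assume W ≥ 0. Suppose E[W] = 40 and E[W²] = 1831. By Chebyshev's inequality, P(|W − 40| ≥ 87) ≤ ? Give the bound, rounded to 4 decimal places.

0.0305

Var(W) = E[W²] − (E[W])² = 1831 − 1600 = 231.
Chebyshev's inequality: P(|W − μ| ≥ t) ≤ Var(W)/t² = 231/7569 = 0.0305.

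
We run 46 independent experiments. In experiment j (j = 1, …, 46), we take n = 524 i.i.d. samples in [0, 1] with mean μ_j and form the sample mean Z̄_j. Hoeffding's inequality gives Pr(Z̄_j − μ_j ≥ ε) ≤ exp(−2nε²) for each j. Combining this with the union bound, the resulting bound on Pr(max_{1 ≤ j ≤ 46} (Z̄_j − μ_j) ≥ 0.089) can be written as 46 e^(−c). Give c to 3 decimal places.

Union bound over the 46 events: Pr(max_{1 ≤ j ≤ 46} (Z̄_j − μ_j) ≥ 0.089) ≤ 46·exp(−2nε²) = 46 exp(−2·524·0.089²).
So c = 2·524·0.089² = 8.3012.

8.301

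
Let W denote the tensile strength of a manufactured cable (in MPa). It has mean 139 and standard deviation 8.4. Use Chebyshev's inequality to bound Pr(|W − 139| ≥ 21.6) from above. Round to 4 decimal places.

Chebyshev: Pr(|W − μ| ≥ t) ≤ Var(W)/t².
Var(W) = σ² = 8.4² = 70.56.
Bound = 70.56 / 466.56 = 0.1512.

0.1512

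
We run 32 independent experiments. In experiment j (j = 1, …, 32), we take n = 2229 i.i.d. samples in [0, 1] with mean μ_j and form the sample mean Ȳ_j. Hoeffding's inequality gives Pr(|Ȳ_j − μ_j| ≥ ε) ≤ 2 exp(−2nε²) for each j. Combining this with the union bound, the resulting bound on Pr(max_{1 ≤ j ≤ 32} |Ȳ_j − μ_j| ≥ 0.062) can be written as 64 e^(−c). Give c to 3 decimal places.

17.137

Union bound over the 32 events: Pr(max_{1 ≤ j ≤ 32} |Ȳ_j − μ_j| ≥ 0.062) ≤ 32·2·exp(−2nε²) = 64 exp(−2·2229·0.062²).
So c = 2·2229·0.062² = 17.1366.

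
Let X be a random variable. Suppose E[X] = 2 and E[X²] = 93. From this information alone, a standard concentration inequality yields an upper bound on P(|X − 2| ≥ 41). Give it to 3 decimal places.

0.053

The first two moments determine the variance, so Chebyshev's inequality is the sharpest standard bound available.
Var(X) = E[X²] − (E[X])² = 93 − 4 = 89.
Chebyshev's inequality: P(|X − μ| ≥ t) ≤ Var(X)/t² = 89/1681 = 0.0529.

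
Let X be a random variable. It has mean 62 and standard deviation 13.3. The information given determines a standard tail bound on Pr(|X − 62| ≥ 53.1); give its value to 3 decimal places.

0.063

Mean and variance are known, so Chebyshev's inequality applies.
Chebyshev: Pr(|X − μ| ≥ t) ≤ Var(X)/t².
Var(X) = σ² = 13.3² = 176.89.
Bound = 176.89 / 2819.61 = 0.0627.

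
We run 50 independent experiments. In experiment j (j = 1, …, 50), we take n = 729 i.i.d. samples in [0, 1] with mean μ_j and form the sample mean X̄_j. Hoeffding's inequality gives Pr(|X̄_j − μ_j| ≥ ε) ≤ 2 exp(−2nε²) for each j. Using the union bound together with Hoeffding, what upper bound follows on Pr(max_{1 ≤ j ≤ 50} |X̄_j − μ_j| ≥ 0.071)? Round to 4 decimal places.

0.0643

Per-experiment Hoeffding bound: 2·exp(−2·729·0.071²) = 2·exp(−7.34978) = 0.0012855.
Union bound over 50 events: 50·0.0012855 = 0.06427.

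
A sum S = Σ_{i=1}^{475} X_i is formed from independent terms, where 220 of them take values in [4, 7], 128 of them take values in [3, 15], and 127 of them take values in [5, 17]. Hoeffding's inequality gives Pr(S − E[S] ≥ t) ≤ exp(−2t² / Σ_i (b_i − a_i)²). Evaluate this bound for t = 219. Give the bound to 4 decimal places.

0.0839

Σ(b_i − a_i)² = 220·3² + 128·12² + 127·12² = 38700.
Exponent = 2·219² / 38700 = 2.47860.
Bound = exp(−2.47860) = 0.08386.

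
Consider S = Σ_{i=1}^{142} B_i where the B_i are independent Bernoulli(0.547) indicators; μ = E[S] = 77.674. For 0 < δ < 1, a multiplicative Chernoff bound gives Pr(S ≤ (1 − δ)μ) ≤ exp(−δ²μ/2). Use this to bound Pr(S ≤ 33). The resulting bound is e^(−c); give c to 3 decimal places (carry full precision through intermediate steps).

Write 33 = (1 − δ)μ, so δ = 1 − 33/77.674 = 0.5751474…
Then the exponent is δ²μ/2 = (μ − 33)²/(2μ) = 12.847068.

12.847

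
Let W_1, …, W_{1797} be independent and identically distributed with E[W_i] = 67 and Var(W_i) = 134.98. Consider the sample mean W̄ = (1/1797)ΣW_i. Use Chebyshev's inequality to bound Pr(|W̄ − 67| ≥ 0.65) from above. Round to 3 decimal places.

0.178

Var(W̄) = Var(W_i)/n = 134.98/1797 = 0.075114.
Chebyshev: Pr(|W̄ − 67| ≥ 0.65) ≤ Var(W̄)/(0.65)² = 134.98/(1797·0.65²) = 0.1778.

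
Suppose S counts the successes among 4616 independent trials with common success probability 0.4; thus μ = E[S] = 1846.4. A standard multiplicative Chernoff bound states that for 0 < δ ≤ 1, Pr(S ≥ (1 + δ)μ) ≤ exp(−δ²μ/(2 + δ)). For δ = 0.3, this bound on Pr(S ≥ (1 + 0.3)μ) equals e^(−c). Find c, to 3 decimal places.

72.250

c = δ²μ/(2 + δ) = 0.3²·1846.4/(2 + 0.3) = 72.2504.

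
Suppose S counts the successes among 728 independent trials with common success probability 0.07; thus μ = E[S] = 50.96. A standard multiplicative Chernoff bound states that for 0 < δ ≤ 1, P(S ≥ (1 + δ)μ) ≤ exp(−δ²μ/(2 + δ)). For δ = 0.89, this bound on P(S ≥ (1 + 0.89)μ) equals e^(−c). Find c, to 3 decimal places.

13.967

c = δ²μ/(2 + δ) = 0.89²·50.96/(2 + 0.89) = 13.9673.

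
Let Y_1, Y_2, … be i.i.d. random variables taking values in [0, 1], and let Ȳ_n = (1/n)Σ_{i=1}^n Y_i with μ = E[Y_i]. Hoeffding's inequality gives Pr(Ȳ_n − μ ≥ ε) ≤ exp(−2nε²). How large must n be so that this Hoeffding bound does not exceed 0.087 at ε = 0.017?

Require exp(−2nε²) ≤ 0.087, i.e. 2nε² ≥ ln(1/0.087) = 2.441847.
So n ≥ 2.441847 / (2·0.017²) = 4224.649.
The smallest integer n is 4225.

4225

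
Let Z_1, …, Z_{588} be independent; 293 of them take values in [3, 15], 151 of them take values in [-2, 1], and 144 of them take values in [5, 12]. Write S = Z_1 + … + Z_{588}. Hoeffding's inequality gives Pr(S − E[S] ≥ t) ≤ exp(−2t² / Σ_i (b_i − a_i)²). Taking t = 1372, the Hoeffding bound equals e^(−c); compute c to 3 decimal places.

Σ(b_i − a_i)² = 293·12² + 151·3² + 144·7² = 50607.
c = 2t² / 50607 = 2·1372² / 50607 = 74.3922.

74.392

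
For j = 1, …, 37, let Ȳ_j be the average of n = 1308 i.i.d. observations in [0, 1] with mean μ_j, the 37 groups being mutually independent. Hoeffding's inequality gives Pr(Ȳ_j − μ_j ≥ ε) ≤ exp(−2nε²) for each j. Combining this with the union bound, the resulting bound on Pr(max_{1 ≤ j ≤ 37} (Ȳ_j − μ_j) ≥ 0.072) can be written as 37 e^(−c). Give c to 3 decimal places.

Union bound over the 37 events: Pr(max_{1 ≤ j ≤ 37} (Ȳ_j − μ_j) ≥ 0.072) ≤ 37·exp(−2nε²) = 37 exp(−2·1308·0.072²).
So c = 2·1308·0.072² = 13.5613.

13.561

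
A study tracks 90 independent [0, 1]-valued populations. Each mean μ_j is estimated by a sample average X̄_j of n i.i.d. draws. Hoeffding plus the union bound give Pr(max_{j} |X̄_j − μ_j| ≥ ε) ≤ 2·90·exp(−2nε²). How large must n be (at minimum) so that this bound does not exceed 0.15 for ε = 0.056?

Need 2·90·exp(−2nε²) ≤ 0.15, i.e. exp(−2nε²) ≤ 0.15/180.
So 2nε² ≥ ln(180/0.15) = 7.090077.
Hence n ≥ 7.090077/(2·0.056²) = 1130.433.
The smallest integer n is 1131.

1131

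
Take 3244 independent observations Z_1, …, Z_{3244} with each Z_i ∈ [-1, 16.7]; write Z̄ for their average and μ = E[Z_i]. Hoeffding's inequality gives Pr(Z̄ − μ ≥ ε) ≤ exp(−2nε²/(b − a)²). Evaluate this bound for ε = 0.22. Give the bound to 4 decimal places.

0.3670

Exponent: 2nε²/(b − a)² = 2·3244·0.22² / 17.7² = 1.00233.
Bound = exp(−1.00233) = 0.36702.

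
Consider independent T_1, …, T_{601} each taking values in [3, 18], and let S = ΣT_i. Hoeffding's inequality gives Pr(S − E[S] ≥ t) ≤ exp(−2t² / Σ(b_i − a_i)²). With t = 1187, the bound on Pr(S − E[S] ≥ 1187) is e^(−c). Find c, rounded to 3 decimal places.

20.839

Σ(b_i − a_i)² = 601·(15)² = 135225.
c = 2t²/135225 = 2·1187²/135225 = 20.8389.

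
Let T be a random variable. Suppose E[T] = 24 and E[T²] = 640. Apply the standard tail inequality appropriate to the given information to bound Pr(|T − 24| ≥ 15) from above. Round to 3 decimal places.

The first two moments determine the variance, so Chebyshev's inequality is the sharpest standard bound available.
Var(T) = E[T²] − (E[T])² = 640 − 576 = 64.
Chebyshev's inequality: Pr(|T − μ| ≥ t) ≤ Var(T)/t² = 64/225 = 0.2844.

0.284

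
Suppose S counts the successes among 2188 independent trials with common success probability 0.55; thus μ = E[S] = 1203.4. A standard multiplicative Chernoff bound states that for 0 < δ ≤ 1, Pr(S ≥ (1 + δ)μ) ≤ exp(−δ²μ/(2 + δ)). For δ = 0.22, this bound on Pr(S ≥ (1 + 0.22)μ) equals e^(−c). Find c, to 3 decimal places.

26.236

c = δ²μ/(2 + δ) = 0.22²·1203.4/(2 + 0.22) = 26.2363.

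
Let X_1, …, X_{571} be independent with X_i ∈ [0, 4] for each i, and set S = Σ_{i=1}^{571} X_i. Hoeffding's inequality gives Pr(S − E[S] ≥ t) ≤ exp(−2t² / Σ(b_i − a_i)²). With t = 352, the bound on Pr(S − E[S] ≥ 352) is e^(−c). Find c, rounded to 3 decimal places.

Σ(b_i − a_i)² = 571·(4)² = 9136.
c = 2t²/9136 = 2·352²/9136 = 27.1243.

27.124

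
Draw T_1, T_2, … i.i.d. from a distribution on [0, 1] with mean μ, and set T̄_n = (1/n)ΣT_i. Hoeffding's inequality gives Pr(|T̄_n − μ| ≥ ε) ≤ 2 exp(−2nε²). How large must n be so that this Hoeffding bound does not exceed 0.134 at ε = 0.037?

Require 2·exp(−2nε²) ≤ 0.134, i.e. 2nε² ≥ ln(2/0.134) = 2.703063.
So n ≥ 2.703063 / (2·0.037²) = 987.240.
The smallest integer n is 988.

988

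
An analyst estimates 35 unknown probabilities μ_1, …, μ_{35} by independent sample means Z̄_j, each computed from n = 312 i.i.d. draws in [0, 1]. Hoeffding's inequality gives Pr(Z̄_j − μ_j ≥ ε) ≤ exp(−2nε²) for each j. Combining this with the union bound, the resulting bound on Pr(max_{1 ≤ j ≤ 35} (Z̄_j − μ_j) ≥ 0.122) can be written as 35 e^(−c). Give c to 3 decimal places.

Union bound over the 35 events: Pr(max_{1 ≤ j ≤ 35} (Z̄_j − μ_j) ≥ 0.122) ≤ 35·exp(−2nε²) = 35 exp(−2·312·0.122²).
So c = 2·312·0.122² = 9.2876.

9.288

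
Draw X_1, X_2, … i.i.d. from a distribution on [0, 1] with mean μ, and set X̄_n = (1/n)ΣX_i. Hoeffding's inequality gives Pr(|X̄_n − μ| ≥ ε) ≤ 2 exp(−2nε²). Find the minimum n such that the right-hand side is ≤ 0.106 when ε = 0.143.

Require 2·exp(−2nε²) ≤ 0.106, i.e. 2nε² ≥ ln(2/0.106) = 2.937463.
So n ≥ 2.937463 / (2·0.143²) = 71.824.
The smallest integer n is 72.

72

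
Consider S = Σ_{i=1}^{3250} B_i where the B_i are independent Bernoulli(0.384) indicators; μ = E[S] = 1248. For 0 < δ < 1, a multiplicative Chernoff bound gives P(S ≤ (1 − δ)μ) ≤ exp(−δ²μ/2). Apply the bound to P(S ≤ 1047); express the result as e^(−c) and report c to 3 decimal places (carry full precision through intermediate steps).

Write 1047 = (1 − δ)μ, so δ = 1 − 1047/1248 = 0.1610577…
Then the exponent is δ²μ/2 = (μ − 1047)²/(2μ) = 16.186298.

16.186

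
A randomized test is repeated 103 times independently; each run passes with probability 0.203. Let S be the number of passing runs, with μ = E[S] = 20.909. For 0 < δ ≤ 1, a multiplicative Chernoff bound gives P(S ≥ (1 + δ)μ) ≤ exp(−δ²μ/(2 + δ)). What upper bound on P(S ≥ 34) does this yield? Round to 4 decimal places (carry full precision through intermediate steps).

Write 34 = (1 + δ)μ, so δ = 34/20.909 − 1 = 0.626094…
Then the exponent is δ²μ/(2 + δ) = (34 − μ)² / (μ·(2 + δ)) = 3.121060.
Bound = exp(−3.121060) = 0.04411.

0.0441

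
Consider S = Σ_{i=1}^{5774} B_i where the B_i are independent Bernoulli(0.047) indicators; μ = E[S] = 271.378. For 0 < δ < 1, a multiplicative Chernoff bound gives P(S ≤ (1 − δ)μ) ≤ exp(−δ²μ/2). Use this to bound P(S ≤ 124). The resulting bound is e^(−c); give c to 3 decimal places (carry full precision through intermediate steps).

40.018

Write 124 = (1 − δ)μ, so δ = 1 − 124/271.378 = 0.5430728…
Then the exponent is δ²μ/2 = (μ − 124)²/(2μ) = 40.018489.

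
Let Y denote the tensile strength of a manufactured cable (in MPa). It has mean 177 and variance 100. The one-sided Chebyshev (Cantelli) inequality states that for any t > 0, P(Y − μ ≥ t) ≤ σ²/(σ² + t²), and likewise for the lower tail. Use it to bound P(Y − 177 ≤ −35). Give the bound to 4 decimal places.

0.0755

Here σ² = 100 and t = 35, so σ² + t² = 1325.
Cantelli's bound: 100/1325 = 0.0755.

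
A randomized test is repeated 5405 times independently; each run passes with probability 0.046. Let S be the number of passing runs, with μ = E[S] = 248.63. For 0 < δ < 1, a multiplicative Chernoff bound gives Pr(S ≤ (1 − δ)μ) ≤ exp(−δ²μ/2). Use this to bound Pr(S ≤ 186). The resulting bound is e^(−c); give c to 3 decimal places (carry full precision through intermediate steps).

Write 186 = (1 − δ)μ, so δ = 1 − 186/248.63 = 0.2519004…
Then the exponent is δ²μ/2 = (μ − 186)²/(2μ) = 7.888261.

7.888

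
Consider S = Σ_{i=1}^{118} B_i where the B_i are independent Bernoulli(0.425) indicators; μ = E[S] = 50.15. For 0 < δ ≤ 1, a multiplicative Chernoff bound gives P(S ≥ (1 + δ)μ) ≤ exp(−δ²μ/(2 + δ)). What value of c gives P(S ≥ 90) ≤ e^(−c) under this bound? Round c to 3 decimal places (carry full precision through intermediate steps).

Write 90 = (1 + δ)μ, so δ = 90/50.15 − 1 = 0.7946162…
Then the exponent is δ²μ/(2 + δ) = (90 − μ)² / (μ·(2 + δ)) = 11.330878.

11.331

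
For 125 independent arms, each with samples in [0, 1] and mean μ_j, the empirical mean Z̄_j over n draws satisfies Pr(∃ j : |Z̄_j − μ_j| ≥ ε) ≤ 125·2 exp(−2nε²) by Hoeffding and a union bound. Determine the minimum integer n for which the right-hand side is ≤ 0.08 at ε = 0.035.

3285

Need 2·125·exp(−2nε²) ≤ 0.08, i.e. exp(−2nε²) ≤ 0.08/250.
So 2nε² ≥ ln(250/0.08) = 8.047190.
Hence n ≥ 8.047190/(2·0.035²) = 3284.567.
The smallest integer n is 3285.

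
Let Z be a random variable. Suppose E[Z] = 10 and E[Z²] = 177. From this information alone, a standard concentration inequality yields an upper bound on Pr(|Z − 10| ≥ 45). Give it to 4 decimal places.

The first two moments determine the variance, so Chebyshev's inequality is the sharpest standard bound available.
Var(Z) = E[Z²] − (E[Z])² = 177 − 100 = 77.
Chebyshev's inequality: Pr(|Z − μ| ≥ t) ≤ Var(Z)/t² = 77/2025 = 0.0380.

0.0380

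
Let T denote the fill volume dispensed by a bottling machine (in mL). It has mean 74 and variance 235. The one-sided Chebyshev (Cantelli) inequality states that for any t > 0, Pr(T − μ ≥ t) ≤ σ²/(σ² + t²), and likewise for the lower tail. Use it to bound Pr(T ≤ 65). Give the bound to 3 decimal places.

Here σ² = 235 and t = 9, so σ² + t² = 316.
Cantelli's bound: 235/316 = 0.7437.

0.744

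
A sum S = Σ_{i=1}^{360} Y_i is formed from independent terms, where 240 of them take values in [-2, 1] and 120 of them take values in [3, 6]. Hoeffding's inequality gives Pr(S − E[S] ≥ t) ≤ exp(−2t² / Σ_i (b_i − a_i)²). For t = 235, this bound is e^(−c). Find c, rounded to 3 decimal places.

34.090

Σ(b_i − a_i)² = 240·3² + 120·3² = 3240.
c = 2t² / 3240 = 2·235² / 3240 = 34.0895.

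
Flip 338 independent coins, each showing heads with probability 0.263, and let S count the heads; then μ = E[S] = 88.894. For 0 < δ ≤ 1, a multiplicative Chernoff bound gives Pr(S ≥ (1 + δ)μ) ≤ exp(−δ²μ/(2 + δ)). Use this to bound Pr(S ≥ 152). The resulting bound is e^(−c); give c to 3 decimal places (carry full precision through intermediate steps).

Write 152 = (1 + δ)μ, so δ = 152/88.894 − 1 = 0.7099017…
Then the exponent is δ²μ/(2 + δ) = (152 − μ)² / (μ·(2 + δ)) = 16.531617.

16.532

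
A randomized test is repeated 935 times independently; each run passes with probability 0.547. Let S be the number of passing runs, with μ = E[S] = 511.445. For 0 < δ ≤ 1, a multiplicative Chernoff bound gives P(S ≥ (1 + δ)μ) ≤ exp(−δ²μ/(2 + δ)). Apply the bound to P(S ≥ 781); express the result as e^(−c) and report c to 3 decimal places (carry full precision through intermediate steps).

56.219

Write 781 = (1 + δ)μ, so δ = 781/511.445 − 1 = 0.5270459…
Then the exponent is δ²μ/(2 + δ) = (781 − μ)² / (μ·(2 + δ)) = 56.218948.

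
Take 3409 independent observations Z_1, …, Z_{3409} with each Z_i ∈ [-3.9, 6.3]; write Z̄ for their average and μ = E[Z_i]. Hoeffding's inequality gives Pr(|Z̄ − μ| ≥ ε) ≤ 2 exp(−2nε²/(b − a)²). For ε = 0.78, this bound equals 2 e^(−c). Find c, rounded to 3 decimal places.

39.870

c = 2nε²/(b − a)² = 2·3409·0.78² / 10.2² = 39.8700.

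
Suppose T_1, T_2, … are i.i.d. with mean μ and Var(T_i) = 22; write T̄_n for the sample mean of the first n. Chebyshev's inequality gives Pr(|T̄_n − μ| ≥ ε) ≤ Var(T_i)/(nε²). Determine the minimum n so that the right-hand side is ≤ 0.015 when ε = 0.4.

Require 22/(n·0.4²) ≤ 0.015, i.e. n ≥ 22/(0.015·0.4²) = 9166.667.
The smallest integer n is 9167.

9167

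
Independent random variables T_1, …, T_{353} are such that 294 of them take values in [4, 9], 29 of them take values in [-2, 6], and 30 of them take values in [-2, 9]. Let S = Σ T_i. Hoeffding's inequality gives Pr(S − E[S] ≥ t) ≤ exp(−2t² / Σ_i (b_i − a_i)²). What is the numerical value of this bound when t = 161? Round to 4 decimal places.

0.0176

Σ(b_i − a_i)² = 294·5² + 29·8² + 30·11² = 12836.
Exponent = 2·161² / 12836 = 4.03880.
Bound = exp(−4.03880) = 0.01762.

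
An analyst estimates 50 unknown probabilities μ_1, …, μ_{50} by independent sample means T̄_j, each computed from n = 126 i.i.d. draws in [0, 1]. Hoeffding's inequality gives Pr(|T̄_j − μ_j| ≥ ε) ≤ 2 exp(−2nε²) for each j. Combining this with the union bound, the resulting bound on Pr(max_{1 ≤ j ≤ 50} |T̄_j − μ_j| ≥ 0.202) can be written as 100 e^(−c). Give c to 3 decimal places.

Union bound over the 50 events: Pr(max_{1 ≤ j ≤ 50} |T̄_j − μ_j| ≥ 0.202) ≤ 50·2·exp(−2nε²) = 100 exp(−2·126·0.202²).
So c = 2·126·0.202² = 10.2826.

10.283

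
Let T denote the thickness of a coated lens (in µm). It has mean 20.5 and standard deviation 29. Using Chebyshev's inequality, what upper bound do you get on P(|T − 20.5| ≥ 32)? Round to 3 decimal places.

Chebyshev: P(|T − μ| ≥ t) ≤ Var(T)/t².
Var(T) = σ² = 29² = 841.
Bound = 841 / 1024 = 0.8213.

0.821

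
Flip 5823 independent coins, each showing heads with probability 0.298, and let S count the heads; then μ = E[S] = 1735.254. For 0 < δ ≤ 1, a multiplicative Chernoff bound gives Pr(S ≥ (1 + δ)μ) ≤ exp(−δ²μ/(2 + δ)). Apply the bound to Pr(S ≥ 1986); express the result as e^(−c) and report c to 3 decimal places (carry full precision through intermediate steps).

Write 1986 = (1 + δ)μ, so δ = 1986/1735.254 − 1 = 0.144501…
Then the exponent is δ²μ/(2 + δ) = (1986 − μ)² / (μ·(2 + δ)) = 16.895798.

16.896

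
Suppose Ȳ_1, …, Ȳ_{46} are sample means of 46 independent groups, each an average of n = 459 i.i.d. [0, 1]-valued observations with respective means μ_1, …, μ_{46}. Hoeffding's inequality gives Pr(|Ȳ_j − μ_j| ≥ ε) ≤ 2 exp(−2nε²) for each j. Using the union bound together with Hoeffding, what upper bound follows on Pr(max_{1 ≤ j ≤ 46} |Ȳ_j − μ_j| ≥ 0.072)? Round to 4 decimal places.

0.7889

Per-experiment Hoeffding bound: 2·exp(−2·459·0.072²) = 2·exp(−4.75891) = 0.01715.
Union bound over 46 events: 46·0.01715 = 0.78889.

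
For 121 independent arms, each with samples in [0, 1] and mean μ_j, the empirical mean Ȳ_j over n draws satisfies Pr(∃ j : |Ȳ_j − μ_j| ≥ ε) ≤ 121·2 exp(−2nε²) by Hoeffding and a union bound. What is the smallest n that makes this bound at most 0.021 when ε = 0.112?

Need 2·121·exp(−2nε²) ≤ 0.021, i.e. exp(−2nε²) ≤ 0.021/242.
So 2nε² ≥ ln(242/0.021) = 9.352171.
Hence n ≥ 9.352171/(2·0.112²) = 372.775.
The smallest integer n is 373.

373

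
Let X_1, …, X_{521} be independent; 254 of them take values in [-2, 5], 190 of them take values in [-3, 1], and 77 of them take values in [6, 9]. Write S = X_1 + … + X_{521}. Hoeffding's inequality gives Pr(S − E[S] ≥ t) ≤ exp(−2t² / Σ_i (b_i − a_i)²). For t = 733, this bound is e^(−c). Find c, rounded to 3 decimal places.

Σ(b_i − a_i)² = 254·7² + 190·4² + 77·3² = 16179.
c = 2t² / 16179 = 2·733² / 16179 = 66.4181.

66.418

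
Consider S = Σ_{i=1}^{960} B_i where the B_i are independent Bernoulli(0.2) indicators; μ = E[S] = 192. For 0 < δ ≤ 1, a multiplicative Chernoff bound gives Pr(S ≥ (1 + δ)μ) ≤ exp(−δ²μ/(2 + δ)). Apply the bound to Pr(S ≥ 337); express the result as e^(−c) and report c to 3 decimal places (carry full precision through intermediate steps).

Write 337 = (1 + δ)μ, so δ = 337/192 − 1 = 0.7552083…
Then the exponent is δ²μ/(2 + δ) = (337 − μ)² / (μ·(2 + δ)) = 39.744802.

39.745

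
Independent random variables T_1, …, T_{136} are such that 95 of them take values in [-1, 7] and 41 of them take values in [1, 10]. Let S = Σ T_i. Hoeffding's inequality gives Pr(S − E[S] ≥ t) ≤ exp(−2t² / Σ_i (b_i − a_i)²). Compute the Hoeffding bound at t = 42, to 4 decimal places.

0.6871

Σ(b_i − a_i)² = 95·8² + 41·9² = 9401.
Exponent = 2·42² / 9401 = 0.37528.
Bound = exp(−0.37528) = 0.68710.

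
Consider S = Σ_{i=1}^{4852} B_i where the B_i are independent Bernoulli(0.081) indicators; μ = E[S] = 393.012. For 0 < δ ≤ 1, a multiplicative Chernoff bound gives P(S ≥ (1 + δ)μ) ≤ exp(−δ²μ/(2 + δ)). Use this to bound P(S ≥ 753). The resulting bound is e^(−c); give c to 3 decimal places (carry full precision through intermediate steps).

113.080

Write 753 = (1 + δ)μ, so δ = 753/393.012 − 1 = 0.915972…
Then the exponent is δ²μ/(2 + δ) = (753 − μ)² / (μ·(2 + δ)) = 113.080282.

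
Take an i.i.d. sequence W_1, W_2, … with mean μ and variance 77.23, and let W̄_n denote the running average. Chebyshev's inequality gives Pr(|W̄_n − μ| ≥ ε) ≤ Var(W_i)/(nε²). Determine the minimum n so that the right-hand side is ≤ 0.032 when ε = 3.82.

Require 77.23/(n·3.82²) ≤ 0.032, i.e. n ≥ 77.23/(0.032·3.82²) = 165.390.
The smallest integer n is 166.

166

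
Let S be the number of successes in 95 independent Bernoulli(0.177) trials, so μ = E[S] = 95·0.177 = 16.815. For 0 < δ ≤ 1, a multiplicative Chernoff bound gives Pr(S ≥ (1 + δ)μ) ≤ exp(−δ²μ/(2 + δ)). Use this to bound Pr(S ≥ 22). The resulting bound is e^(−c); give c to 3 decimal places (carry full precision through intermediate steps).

Write 22 = (1 + δ)μ, so δ = 22/16.815 − 1 = 0.3083556…
Then the exponent is δ²μ/(2 + δ) = (22 − μ)² / (μ·(2 + δ)) = 0.692625.

0.693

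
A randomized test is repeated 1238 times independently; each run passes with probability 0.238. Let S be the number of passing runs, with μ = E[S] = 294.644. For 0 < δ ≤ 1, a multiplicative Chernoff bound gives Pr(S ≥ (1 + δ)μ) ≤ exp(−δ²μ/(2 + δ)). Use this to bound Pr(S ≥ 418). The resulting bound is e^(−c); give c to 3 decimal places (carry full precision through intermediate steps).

21.352

Write 418 = (1 + δ)μ, so δ = 418/294.644 − 1 = 0.4186612…
Then the exponent is δ²μ/(2 + δ) = (418 − μ)² / (μ·(2 + δ)) = 21.352460.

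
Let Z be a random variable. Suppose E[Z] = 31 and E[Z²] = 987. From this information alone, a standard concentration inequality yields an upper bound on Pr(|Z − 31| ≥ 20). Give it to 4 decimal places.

0.0650

The first two moments determine the variance, so Chebyshev's inequality is the sharpest standard bound available.
Var(Z) = E[Z²] − (E[Z])² = 987 − 961 = 26.
Chebyshev's inequality: Pr(|Z − μ| ≥ t) ≤ Var(Z)/t² = 26/400 = 0.0650.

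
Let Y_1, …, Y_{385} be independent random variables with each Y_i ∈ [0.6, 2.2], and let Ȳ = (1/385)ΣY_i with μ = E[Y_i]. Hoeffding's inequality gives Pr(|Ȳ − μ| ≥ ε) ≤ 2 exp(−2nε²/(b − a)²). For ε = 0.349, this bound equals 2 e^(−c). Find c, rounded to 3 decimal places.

c = 2nε²/(b − a)² = 2·385·0.349² / 1.6² = 36.6355.

36.635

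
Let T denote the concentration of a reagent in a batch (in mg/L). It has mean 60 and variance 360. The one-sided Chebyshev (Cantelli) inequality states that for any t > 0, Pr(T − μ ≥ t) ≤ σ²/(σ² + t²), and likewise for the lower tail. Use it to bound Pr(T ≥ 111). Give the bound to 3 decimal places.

Here σ² = 360 and t = 51, so σ² + t² = 2961.
Cantelli's bound: 360/2961 = 0.1216.

0.122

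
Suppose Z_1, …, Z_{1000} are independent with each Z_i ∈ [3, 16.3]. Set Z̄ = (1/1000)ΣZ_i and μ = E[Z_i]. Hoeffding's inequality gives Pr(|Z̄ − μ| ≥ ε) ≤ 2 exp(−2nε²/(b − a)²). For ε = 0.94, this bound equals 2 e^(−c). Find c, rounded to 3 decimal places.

9.990

c = 2nε²/(b − a)² = 2·1000·0.94² / 13.3² = 9.9904.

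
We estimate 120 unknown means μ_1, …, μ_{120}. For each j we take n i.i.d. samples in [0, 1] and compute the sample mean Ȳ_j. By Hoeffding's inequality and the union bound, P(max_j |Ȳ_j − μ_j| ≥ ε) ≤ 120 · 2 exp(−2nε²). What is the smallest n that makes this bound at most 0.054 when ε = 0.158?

Need 2·120·exp(−2nε²) ≤ 0.054, i.e. exp(−2nε²) ≤ 0.054/240.
So 2nε² ≥ ln(240/0.054) = 8.399410.
Hence n ≥ 8.399410/(2·0.158²) = 168.230.
The smallest integer n is 169.

169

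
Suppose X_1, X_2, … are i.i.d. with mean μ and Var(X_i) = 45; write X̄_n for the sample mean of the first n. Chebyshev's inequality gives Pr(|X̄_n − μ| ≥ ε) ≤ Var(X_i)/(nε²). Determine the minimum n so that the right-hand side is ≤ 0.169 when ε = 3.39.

24

Require 45/(n·3.39²) ≤ 0.169, i.e. n ≥ 45/(0.169·3.39²) = 23.170.
The smallest integer n is 24.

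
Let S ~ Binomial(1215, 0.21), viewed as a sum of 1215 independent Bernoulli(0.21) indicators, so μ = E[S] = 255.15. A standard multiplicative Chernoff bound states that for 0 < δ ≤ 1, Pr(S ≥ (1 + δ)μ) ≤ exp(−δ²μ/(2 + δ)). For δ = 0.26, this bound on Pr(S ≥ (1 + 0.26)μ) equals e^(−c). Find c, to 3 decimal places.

c = δ²μ/(2 + δ) = 0.26²·255.15/(2 + 0.26) = 7.6319.

7.632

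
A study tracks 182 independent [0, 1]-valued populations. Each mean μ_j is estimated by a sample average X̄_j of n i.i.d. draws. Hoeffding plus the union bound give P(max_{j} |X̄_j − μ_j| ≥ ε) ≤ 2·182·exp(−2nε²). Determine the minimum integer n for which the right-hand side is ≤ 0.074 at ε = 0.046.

2009

Need 2·182·exp(−2nε²) ≤ 0.074, i.e. exp(−2nε²) ≤ 0.074/364.
So 2nε² ≥ ln(364/0.074) = 8.500844.
Hence n ≥ 8.500844/(2·0.046²) = 2008.706.
The smallest integer n is 2009.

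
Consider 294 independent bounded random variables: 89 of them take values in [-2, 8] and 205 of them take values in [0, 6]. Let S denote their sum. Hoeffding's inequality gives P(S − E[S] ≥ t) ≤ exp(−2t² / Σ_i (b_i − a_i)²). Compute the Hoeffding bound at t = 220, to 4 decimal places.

Σ(b_i − a_i)² = 89·10² + 205·6² = 16280.
Exponent = 2·220² / 16280 = 5.94595.
Bound = exp(−5.94595) = 0.00262.

0.0026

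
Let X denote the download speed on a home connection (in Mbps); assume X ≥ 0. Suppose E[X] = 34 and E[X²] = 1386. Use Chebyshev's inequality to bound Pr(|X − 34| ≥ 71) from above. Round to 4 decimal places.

0.0456

Var(X) = E[X²] − (E[X])² = 1386 − 1156 = 230.
Chebyshev's inequality: Pr(|X − μ| ≥ t) ≤ Var(X)/t² = 230/5041 = 0.0456.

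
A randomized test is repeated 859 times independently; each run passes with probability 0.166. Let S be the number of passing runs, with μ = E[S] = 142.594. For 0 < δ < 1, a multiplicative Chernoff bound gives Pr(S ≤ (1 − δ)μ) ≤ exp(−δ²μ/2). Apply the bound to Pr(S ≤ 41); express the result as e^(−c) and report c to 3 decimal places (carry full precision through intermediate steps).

36.191

Write 41 = (1 − δ)μ, so δ = 1 − 41/142.594 = 0.7124704…
Then the exponent is δ²μ/2 = (μ − 41)²/(2μ) = 36.191357.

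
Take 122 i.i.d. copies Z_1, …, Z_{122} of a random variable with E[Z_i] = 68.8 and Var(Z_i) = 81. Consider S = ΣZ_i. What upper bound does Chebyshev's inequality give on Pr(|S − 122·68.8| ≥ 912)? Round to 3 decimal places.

0.012

Var(S) = n·Var(Z_i) = 122·81 = 9882.
Chebyshev: Pr(|S − 122·68.8| ≥ 912) ≤ Var(S)/912² = 9882/831744 = 0.0119.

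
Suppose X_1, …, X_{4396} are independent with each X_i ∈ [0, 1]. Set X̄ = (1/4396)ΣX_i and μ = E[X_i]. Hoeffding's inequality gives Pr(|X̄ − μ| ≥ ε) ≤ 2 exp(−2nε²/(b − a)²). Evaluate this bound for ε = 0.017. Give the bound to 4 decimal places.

Exponent: 2nε²/(b − a)² = 2·4396·0.017² / 1² = 2.54089.
Bound = 2·exp(−2.54089) = 0.15759.

0.1576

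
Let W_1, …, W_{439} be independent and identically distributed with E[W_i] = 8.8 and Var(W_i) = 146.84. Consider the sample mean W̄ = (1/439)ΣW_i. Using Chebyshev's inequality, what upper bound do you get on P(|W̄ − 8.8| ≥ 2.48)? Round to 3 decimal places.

Var(W̄) = Var(W_i)/n = 146.84/439 = 0.33449.
Chebyshev: P(|W̄ − 8.8| ≥ 2.48) ≤ Var(W̄)/(2.48)² = 146.84/(439·2.48²) = 0.0544.

0.054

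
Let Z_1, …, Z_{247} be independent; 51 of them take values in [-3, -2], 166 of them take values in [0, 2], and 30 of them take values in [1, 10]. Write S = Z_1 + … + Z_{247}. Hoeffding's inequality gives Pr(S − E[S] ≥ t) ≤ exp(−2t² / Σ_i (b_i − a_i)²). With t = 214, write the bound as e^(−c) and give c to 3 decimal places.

29.123

Σ(b_i − a_i)² = 51·1² + 166·2² + 30·9² = 3145.
c = 2t² / 3145 = 2·214² / 3145 = 29.1231.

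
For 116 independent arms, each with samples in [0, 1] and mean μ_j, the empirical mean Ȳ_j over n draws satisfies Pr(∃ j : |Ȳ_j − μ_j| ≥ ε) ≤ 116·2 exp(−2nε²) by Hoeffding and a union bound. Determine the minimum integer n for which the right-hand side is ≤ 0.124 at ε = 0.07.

Need 2·116·exp(−2nε²) ≤ 0.124, i.e. exp(−2nε²) ≤ 0.124/232.
So 2nε² ≥ ln(232/0.124) = 7.534211.
Hence n ≥ 7.534211/(2·0.07²) = 768.797.
The smallest integer n is 769.

769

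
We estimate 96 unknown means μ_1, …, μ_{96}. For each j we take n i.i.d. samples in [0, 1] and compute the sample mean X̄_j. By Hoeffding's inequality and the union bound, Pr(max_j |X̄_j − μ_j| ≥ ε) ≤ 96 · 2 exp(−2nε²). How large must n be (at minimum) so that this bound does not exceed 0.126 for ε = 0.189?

103

Need 2·96·exp(−2nε²) ≤ 0.126, i.e. exp(−2nε²) ≤ 0.126/192.
So 2nε² ≥ ln(192/0.126) = 7.328969.
Hence n ≥ 7.328969/(2·0.189²) = 102.586.
The smallest integer n is 103.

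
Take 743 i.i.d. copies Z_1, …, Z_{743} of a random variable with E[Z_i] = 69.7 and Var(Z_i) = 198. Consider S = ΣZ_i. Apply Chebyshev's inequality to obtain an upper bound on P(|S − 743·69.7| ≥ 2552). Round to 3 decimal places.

Var(S) = n·Var(Z_i) = 743·198 = 147114.
Chebyshev: P(|S − 743·69.7| ≥ 2552) ≤ Var(S)/2552² = 147114/6512704 = 0.0226.

0.023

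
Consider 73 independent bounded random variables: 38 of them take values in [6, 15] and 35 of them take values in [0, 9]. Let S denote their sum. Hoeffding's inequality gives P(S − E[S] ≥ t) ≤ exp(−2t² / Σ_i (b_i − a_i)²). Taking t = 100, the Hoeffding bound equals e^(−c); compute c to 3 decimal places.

3.382

Σ(b_i − a_i)² = 38·9² + 35·9² = 5913.
c = 2t² / 5913 = 2·100² / 5913 = 3.3824.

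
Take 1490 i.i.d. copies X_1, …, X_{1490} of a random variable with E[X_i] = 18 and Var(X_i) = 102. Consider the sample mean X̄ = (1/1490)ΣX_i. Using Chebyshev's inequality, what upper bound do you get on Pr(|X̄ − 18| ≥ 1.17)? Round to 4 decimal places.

0.0500

Var(X̄) = Var(X_i)/n = 102/1490 = 0.068456.
Chebyshev: Pr(|X̄ − 18| ≥ 1.17) ≤ Var(X̄)/(1.17)² = 102/(1490·1.17²) = 0.0500.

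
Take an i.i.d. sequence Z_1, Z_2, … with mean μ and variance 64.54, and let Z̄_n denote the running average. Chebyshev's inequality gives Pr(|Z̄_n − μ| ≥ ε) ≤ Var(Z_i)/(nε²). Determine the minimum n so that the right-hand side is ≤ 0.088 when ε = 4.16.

43

Require 64.54/(n·4.16²) ≤ 0.088, i.e. n ≥ 64.54/(0.088·4.16²) = 42.380.
The smallest integer n is 43.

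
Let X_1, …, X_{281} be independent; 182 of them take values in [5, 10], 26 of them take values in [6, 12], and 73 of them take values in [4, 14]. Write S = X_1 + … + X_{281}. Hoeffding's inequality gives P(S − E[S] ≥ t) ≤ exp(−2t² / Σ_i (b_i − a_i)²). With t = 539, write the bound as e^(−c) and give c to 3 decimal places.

45.444

Σ(b_i − a_i)² = 182·5² + 26·6² + 73·10² = 12786.
c = 2t² / 12786 = 2·539² / 12786 = 45.4436.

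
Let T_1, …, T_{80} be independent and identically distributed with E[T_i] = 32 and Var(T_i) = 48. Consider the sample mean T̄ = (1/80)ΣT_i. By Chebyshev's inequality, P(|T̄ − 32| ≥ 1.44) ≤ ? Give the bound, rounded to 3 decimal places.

0.289

Var(T̄) = Var(T_i)/n = 48/80 = 0.6.
Chebyshev: P(|T̄ − 32| ≥ 1.44) ≤ Var(T̄)/(1.44)² = 48/(80·1.44²) = 0.2894.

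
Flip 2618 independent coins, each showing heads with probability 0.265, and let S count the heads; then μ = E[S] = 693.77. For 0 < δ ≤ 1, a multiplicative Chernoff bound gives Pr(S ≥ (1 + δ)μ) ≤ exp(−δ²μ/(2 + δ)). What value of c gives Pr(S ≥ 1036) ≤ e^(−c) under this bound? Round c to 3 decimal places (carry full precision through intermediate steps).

67.709

Write 1036 = (1 + δ)μ, so δ = 1036/693.77 − 1 = 0.4932903…
Then the exponent is δ²μ/(2 + δ) = (1036 − μ)² / (μ·(2 + δ)) = 67.709217.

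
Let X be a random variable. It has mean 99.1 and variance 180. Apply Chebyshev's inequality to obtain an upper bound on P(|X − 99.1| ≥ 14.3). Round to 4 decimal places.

Chebyshev: P(|X − μ| ≥ t) ≤ Var(X)/t².
Bound = 180 / 204.49 = 0.8802.

0.8802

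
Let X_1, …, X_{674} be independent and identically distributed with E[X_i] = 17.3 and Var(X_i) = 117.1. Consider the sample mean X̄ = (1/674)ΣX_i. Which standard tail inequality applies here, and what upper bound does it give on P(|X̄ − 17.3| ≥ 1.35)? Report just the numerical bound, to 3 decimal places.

0.095

With mean and variance of each term known, Chebyshev's inequality bounds the deviation of the sum (or sample mean).
Var(X̄) = Var(X_i)/n = 117.1/674 = 0.17374.
Chebyshev: P(|X̄ − 17.3| ≥ 1.35) ≤ Var(X̄)/(1.35)² = 117.1/(674·1.35²) = 0.0953.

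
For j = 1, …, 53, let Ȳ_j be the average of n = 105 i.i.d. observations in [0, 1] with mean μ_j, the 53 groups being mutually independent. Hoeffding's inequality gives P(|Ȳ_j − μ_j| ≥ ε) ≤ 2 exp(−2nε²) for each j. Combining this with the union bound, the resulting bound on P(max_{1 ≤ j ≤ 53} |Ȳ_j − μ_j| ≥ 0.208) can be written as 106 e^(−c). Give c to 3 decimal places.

9.085

Union bound over the 53 events: P(max_{1 ≤ j ≤ 53} |Ȳ_j − μ_j| ≥ 0.208) ≤ 53·2·exp(−2nε²) = 106 exp(−2·105·0.208²).
So c = 2·105·0.208² = 9.0854.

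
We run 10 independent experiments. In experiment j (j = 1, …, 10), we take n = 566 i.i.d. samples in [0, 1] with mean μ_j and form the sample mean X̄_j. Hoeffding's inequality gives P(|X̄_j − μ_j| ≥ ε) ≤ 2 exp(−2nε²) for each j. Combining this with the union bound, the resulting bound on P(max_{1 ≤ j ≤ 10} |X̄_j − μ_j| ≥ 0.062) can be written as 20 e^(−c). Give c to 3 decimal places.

Union bound over the 10 events: P(max_{1 ≤ j ≤ 10} |X̄_j − μ_j| ≥ 0.062) ≤ 10·2·exp(−2nε²) = 20 exp(−2·566·0.062²).
So c = 2·566·0.062² = 4.3514.

4.351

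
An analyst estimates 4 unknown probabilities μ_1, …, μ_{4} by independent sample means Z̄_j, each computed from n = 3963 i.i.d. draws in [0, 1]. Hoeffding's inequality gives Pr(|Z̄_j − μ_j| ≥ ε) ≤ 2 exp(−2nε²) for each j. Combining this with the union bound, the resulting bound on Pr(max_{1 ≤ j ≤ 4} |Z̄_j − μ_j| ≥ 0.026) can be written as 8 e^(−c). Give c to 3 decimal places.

5.358

Union bound over the 4 events: Pr(max_{1 ≤ j ≤ 4} |Z̄_j − μ_j| ≥ 0.026) ≤ 4·2·exp(−2nε²) = 8 exp(−2·3963·0.026²).
So c = 2·3963·0.026² = 5.3580.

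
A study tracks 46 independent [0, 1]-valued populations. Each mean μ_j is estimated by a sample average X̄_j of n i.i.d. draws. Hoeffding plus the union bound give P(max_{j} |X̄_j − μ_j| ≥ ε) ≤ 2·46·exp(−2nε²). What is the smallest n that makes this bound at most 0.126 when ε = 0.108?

283

Need 2·46·exp(−2nε²) ≤ 0.126, i.e. exp(−2nε²) ≤ 0.126/92.
So 2nε² ≥ ln(92/0.126) = 6.593262.
Hence n ≥ 6.593262/(2·0.108²) = 282.633.
The smallest integer n is 283.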